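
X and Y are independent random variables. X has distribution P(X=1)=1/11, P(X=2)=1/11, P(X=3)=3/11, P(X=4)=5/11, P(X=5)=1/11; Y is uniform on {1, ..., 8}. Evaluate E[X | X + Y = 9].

37/11

P(X + Y = 9) = 1/8.
Summing X·P(x,y) over outcomes with X + Y = 9 gives 37/88.
E[X | X + Y = 9] = (37/88) / (1/8) = 37/11.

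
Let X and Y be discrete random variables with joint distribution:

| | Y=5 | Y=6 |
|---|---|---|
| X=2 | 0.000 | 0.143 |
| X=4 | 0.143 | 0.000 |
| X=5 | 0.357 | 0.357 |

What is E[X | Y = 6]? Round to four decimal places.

P(Y = 6) = 0.500.
Σ X·P over the event = 2·(0.143) + 5·(0.357) = 2.071.
E[X | Y = 6] = (2.071) / (0.500) = 4.1420.

4.1420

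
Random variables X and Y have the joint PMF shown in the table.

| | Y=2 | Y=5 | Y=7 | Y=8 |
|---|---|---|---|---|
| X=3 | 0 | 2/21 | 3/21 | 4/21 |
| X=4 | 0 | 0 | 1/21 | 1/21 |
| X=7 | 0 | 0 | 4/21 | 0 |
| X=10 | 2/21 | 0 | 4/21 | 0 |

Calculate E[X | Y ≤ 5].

P(Y ≤ 5) = 4/21.
Σ X·P over the event = 3·(2/21) + 10·(2/21) = 26/21.
E[X | Y ≤ 5] = (26/21) / (4/21) = 13/2.

13/2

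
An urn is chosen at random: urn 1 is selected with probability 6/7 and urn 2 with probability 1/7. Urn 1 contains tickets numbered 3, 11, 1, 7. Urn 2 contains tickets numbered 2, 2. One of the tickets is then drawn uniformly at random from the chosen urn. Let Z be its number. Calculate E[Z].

E[Z | urn 1] = (3+11+1+7)/4 = 11/2.
E[Z | urn 2] = (2+2)/2 = 2.
By the law of total expectation,
E[Z] = (6/7)·(11/2) + (1/7)·(2) = 5.

5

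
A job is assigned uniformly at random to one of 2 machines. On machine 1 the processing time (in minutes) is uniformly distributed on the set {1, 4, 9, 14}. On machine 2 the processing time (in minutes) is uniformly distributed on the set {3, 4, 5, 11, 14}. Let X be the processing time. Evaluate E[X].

36/5

E[X | machine 1] = (1+4+9+14)/4 = 7.
E[X | machine 2] = (3+4+5+11+14)/5 = 37/5.
E[X] = (1/2)·(7) + (1/2)·(37/5) = 36/5.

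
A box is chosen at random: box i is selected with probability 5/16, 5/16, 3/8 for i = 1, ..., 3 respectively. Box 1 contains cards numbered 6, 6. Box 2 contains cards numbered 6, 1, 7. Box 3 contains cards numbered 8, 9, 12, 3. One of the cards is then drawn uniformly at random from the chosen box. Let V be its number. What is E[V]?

19/3

E[V | box 1] = (6+6)/2 = 6.
E[V | box 2] = (6+1+7)/3 = 14/3.
E[V | box 3] = (8+9+12+3)/4 = 8.
E[V] = (5/16)·(6) + (5/16)·(14/3) + (3/8)·(8) = 19/3.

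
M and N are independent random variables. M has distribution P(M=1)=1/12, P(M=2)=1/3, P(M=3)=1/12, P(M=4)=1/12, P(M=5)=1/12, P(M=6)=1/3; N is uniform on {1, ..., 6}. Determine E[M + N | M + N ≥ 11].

P(M + N ≥ 11) = 1/8.
Summing (M+N)·P(x,y) over outcomes with M + N ≥ 11 gives 103/72.
E[M + N | M + N ≥ 11] = (103/72) / (1/8) = 103/9.

103/9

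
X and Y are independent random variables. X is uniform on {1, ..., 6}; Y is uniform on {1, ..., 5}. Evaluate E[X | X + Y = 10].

11/2

P(X + Y = 10) = 1/15.
Summing X·P(x,y) over outcomes with X + Y = 10 gives 11/30.
E[X | X + Y = 10] = (11/30) / (1/15) = 11/2.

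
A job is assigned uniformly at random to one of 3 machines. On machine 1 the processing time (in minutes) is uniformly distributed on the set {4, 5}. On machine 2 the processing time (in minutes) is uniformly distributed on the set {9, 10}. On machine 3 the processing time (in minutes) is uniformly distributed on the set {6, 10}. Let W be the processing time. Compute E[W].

E[W | machine 1] = (4+5)/2 = 9/2.
E[W | machine 2] = (9+10)/2 = 19/2.
E[W | machine 3] = (6+10)/2 = 8.
By the law of total expectation,
E[W] = (1/3)·(9/2) + (1/3)·(19/2) + (1/3)·(8) = 22/3.

22/3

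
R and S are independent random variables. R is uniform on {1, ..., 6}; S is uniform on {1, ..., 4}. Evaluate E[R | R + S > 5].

P(R + S > 5) = 7/12.
Summing R·P(x,y) over outcomes with R + S > 5 gives 8/3.
E[R | R + S > 5] = (8/3) / (7/12) = 32/7.

32/7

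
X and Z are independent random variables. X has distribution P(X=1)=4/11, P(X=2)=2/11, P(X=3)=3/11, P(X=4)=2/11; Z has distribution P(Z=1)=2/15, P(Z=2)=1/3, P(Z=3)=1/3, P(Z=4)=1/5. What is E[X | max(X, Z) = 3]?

74/33

P(max(X, Z) = 3) = 2/5.
Summing X·P(x,y) over outcomes with max(X, Z) = 3 gives 148/165.
E[X | max(X, Z) = 3] = (148/165) / (2/5) = 74/33.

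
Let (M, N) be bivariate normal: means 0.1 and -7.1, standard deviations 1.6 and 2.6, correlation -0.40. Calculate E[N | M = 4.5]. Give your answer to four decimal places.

E[N | M=x] = μ_N + ρ(σ_N/σ_M)(x − μ_M) for jointly normal variables.
E[N | M=4.5] = -7.1 + (-0.40)·(2.6/1.6)·(4.5 − (0.1)) = -7.1 + (-0.65)·(4.4) = -9.9600.

-9.9600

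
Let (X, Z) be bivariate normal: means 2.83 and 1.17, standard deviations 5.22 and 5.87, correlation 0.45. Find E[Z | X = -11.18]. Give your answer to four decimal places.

The regression of Z on X has slope ρ·σ_Z/σ_X and passes through (μ_X, μ_Z).
E[Z | X=-11.18] = 1.17 + (0.45)·(5.87/5.22)·(-11.18 − (2.83)) = 1.17 + (0.50603)·(-14.01) = -5.9195.

-5.9195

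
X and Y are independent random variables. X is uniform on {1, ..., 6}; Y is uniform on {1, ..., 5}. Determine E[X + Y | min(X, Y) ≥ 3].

P(min(X, Y) ≥ 3) = 2/5.
Summing (X+Y)·P(x,y) over outcomes with min(X, Y) ≥ 3 gives 17/5.
E[X + Y | min(X, Y) ≥ 3] = (17/5) / (2/5) = 17/2.

17/2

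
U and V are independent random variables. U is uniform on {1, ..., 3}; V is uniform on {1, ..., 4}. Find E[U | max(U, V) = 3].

12/5

Outcomes with max(U, V) = 3: (1,3), (2,3), (3,1), (3,2), (3,3), each with probability 1/12.
E[U | max(U, V) = 3] = (1 + 2 + 3 + 3 + 3) / 5 = 12/5.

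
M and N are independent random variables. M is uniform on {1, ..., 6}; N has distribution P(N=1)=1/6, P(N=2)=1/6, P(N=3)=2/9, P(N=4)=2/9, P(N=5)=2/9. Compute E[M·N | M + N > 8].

P(M + N > 8) = 2/9.
Summing MN·P(x,y) over outcomes with M + N > 8 gives 137/27.
E[M·N | M + N > 8] = (137/27) / (2/9) = 137/6.

137/6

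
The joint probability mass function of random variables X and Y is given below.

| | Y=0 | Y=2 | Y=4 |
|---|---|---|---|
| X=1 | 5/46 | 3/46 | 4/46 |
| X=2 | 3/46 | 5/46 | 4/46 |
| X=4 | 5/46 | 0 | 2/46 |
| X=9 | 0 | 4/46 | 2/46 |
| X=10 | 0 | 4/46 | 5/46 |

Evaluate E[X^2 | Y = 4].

42

P(Y = 4) = 17/46.
Σ X^2·P over the event = 1·(4/46) + 4·(4/46) + 16·(2/46) + 81·(2/46) + 100·(5/46) = 357/23.
E[X^2 | Y = 4] = (357/23) / (17/46) = 42.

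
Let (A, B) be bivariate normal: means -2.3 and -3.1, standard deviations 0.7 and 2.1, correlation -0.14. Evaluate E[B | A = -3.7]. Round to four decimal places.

-2.5120

For a bivariate normal, E[B | A=x] = μ_B + ρ·(σ_B/σ_A)·(x − μ_A).
E[B | A=-3.7] = -3.1 + (-0.14)·(2.1/0.7)·(-3.7 − (-2.3)) = -3.1 + (-0.42)·(-1.4) = -2.5120.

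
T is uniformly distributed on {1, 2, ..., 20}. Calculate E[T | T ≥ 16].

18

Given T ≥ 16, T is equally likely to be any of {16, 17, 18, 19, 20}.
E[T | T ≥ 16] = (16 + 17 + 18 + 19 + 20) / 5 = 18.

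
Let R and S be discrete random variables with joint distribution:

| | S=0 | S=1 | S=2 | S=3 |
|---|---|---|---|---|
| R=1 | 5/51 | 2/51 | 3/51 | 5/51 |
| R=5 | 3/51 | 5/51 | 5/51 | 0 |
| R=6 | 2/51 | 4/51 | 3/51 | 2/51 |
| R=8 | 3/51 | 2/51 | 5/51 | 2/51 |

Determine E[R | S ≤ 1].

P(S ≤ 1) = 26/51.
Σ R·P over the event = 1·(5/51) + 1·(2/51) + 5·(3/51) + 5·(5/51) + 6·(2/51) + 6·(4/51) + 8·(3/51) + 8·(2/51) = 41/17.
E[R | S ≤ 1] = (41/17) / (26/51) = 123/26.

123/26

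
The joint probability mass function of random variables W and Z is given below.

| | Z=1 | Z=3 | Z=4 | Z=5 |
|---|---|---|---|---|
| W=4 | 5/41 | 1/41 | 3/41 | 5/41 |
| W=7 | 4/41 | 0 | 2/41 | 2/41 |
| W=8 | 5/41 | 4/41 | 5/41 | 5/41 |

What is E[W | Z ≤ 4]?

190/29

P(Z ≤ 4) = 29/41.
Σ W·P over the event = 4·(5/41) + 4·(1/41) + 4·(3/41) + 7·(4/41) + 7·(2/41) + 8·(5/41) + 8·(4/41) + 8·(5/41) = 190/41.
E[W | Z ≤ 4] = (190/41) / (29/41) = 190/29.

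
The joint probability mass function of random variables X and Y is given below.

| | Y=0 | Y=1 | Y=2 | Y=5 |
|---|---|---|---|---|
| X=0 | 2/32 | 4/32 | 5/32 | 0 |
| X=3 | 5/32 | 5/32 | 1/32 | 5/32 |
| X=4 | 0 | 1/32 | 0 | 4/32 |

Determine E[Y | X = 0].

14/11

P(X = 0) = 11/32.
Σ Y·P over the event = 0·(2/32) + 1·(4/32) + 2·(5/32) = 7/16.
E[Y | X = 0] = (7/16) / (11/32) = 14/11.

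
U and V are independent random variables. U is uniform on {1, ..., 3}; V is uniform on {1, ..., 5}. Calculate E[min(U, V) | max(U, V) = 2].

4/3

P(max(U, V) = 2) = 1/5.
Summing min(U,V)·P(x,y) over outcomes with max(U, V) = 2 gives 4/15.
E[min(U, V) | max(U, V) = 2] = (4/15) / (1/5) = 4/3.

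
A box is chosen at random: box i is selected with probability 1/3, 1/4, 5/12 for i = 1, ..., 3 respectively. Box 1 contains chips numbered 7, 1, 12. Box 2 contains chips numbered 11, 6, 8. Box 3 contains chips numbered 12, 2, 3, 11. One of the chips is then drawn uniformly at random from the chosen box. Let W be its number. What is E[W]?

65/9

E[W | box 1] = (7+1+12)/3 = 20/3.
E[W | box 2] = (11+6+8)/3 = 25/3.
E[W | box 3] = (12+2+3+11)/4 = 7.
E[W] = (1/3)·(20/3) + (1/4)·(25/3) + (5/12)·(7) = 65/9.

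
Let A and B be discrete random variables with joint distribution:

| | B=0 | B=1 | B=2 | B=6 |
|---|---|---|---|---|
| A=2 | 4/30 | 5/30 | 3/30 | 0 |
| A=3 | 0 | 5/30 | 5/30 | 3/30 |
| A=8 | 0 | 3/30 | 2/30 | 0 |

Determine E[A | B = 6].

P(B = 6) = 1/10.
Σ A·P over the event = 3·(3/30) = 3/10.
E[A | B = 6] = (3/10) / (1/10) = 3.

3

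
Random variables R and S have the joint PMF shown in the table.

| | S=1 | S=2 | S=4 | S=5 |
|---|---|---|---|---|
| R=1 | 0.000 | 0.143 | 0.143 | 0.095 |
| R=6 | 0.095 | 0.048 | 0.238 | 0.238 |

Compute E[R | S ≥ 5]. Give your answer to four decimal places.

4.5736

P(S ≥ 5) = 0.333.
Σ R·P over the event = 1·(0.095) + 6·(0.238) = 1.523.
E[R | S ≥ 5] = (1.523) / (0.333) = 4.5736.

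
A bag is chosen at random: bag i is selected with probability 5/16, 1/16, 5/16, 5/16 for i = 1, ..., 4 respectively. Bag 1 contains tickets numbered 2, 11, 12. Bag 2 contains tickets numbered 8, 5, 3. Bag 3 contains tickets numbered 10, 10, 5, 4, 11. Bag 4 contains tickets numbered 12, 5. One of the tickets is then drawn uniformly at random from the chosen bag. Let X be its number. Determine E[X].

259/32

E[X | bag 1] = (2+11+12)/3 = 25/3.
E[X | bag 2] = (8+5+3)/3 = 16/3.
E[X | bag 3] = (10+10+5+4+11)/5 = 8.
E[X | bag 4] = (12+5)/2 = 17/2.
By the law of total expectation,
E[X] = (5/16)·(25/3) + (1/16)·(16/3) + (5/16)·(8) + (5/16)·(17/2) = 259/32.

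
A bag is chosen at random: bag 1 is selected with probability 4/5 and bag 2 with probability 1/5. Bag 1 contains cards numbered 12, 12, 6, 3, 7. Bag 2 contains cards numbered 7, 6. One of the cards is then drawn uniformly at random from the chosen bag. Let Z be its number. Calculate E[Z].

77/10

E[Z | bag 1] = (12+12+6+3+7)/5 = 8.
E[Z | bag 2] = (7+6)/2 = 13/2.
E[Z] = (4/5)·(8) + (1/5)·(13/2) = 77/10.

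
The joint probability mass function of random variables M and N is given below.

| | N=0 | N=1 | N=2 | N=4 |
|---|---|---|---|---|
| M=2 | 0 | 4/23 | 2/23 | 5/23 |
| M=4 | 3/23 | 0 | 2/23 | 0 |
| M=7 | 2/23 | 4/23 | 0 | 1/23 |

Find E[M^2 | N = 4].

P(N = 4) = 6/23.
Summing M^2·P(M=x,N=y) over the conditioning event gives 3.
E[M^2 | N = 4] = (3) / (6/23) = 23/2.

23/2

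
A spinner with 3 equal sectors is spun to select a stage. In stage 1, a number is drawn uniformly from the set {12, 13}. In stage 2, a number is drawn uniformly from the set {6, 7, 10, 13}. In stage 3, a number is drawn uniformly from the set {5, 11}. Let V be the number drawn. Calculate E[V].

59/6

E[V | stage 1] = (12+13)/2 = 25/2.
E[V | stage 2] = (6+7+10+13)/4 = 9.
E[V | stage 3] = (5+11)/2 = 8.
By the law of total expectation,
E[V] = (1/3)·(25/2) + (1/3)·(9) + (1/3)·(8) = 59/6.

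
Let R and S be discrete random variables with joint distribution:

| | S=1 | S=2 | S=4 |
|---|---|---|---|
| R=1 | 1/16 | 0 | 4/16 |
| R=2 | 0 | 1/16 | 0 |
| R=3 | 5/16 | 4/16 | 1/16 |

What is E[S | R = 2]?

2

P(R = 2) = 1/16.
Summing S·P(R=x,S=y) over the conditioning event gives 1/8.
E[S | R = 2] = (1/8) / (1/16) = 2.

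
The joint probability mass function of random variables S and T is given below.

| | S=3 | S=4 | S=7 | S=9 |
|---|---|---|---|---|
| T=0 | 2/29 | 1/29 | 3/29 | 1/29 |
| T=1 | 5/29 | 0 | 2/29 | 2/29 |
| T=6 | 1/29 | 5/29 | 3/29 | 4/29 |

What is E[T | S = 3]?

P(S = 3) = 8/29.
Σ T·P over the event = 0·(2/29) + 1·(5/29) + 6·(1/29) = 11/29.
E[T | S = 3] = (11/29) / (8/29) = 11/8.

11/8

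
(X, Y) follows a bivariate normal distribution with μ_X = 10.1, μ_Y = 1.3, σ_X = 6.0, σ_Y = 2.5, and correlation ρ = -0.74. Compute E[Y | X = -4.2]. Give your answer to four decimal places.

5.7092

E[Y | X=x] = μ_Y + ρ(σ_Y/σ_X)(x − μ_X) for jointly normal variables.
E[Y | X=-4.2] = 1.3 + (-0.74)·(2.5/6.0)·(-4.2 − (10.1)) = 1.3 + (-0.308333)·(-14.3) = 5.7092.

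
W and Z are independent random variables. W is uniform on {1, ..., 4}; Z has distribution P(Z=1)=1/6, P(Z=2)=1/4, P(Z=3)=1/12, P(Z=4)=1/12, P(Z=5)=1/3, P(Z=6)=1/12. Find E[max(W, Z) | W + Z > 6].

P(W + Z > 6) = 19/48.
Summing max(W,Z)·P(x,y) over outcomes with W + Z > 6 gives 2.
E[max(W, Z) | W + Z > 6] = (2) / (19/48) = 96/19.

96/19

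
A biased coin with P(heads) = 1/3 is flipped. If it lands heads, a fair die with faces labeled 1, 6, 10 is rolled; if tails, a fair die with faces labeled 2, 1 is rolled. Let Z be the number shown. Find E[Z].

26/9

E[Z | heads] = (1+6+10)/3 = 17/3.
E[Z | tails] = (2+1)/2 = 3/2.
By the law of total expectation,
E[Z] = (1/3)·(17/3) + (2/3)·(3/2) = 26/9.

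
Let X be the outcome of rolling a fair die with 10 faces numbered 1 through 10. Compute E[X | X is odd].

5

Given X is odd, X is equally likely to be any of {1, 3, 5, 7, 9}.
E[X | X is odd] = (1 + 3 + 5 + 7 + 9) / 5 = 5.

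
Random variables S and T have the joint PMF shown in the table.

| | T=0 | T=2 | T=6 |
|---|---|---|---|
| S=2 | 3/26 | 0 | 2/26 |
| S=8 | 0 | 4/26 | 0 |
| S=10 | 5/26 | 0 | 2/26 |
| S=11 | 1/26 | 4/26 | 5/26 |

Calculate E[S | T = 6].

79/9

P(T = 6) = 9/26.
Summing S·P(S=x,T=y) over the conditioning event gives 79/26.
E[S | T = 6] = (79/26) / (9/26) = 79/9.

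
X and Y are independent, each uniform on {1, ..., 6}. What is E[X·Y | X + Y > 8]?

49/2

Outcomes with X + Y > 8: (3,6), (4,5), (4,6), (5,4), (5,5), (5,6), (6,3), (6,4), (6,5), (6,6), each with probability 1/36.
E[X·Y | X + Y > 8] = (18 + 20 + 24 + 20 + 25 + 30 + 18 + 24 + 30 + 36) / 10 = 49/2.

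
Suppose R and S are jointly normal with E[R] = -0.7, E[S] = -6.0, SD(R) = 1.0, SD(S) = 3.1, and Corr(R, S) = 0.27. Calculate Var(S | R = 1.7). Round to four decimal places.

8.9094

For a bivariate normal, Var(S | R=x) = σ_S²(1 − ρ²).
Var(S | R=1.7) = (3.1)²·(1 − (0.27)²) = 9.61·0.9271 = 8.9094.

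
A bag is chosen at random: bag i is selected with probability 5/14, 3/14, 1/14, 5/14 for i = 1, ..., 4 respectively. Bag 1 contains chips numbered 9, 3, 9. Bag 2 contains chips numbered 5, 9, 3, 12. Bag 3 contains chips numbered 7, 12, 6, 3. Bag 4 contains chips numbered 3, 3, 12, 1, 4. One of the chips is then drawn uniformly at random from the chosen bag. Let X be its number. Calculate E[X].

E[X | bag 1] = (9+3+9)/3 = 7.
E[X | bag 2] = (5+9+3+12)/4 = 29/4.
E[X | bag 3] = (7+12+6+3)/4 = 7.
E[X | bag 4] = (3+3+12+1+4)/5 = 23/5.
By the law of total expectation,
E[X] = (5/14)·(7) + (3/14)·(29/4) + (1/14)·(7) + (5/14)·(23/5) = 347/56.

347/56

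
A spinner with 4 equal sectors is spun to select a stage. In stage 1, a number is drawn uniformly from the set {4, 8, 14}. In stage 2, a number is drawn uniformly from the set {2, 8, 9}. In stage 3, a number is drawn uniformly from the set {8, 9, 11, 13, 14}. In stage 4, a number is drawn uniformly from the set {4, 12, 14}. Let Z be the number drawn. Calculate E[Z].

9

E[Z | stage 1] = (4+8+14)/3 = 26/3.
E[Z | stage 2] = (2+8+9)/3 = 19/3.
E[Z | stage 3] = (8+9+11+13+14)/5 = 11.
E[Z | stage 4] = (4+12+14)/3 = 10.
By the law of total expectation,
E[Z] = (1/4)·(26/3) + (1/4)·(19/3) + (1/4)·(11) + (1/4)·(10) = 9.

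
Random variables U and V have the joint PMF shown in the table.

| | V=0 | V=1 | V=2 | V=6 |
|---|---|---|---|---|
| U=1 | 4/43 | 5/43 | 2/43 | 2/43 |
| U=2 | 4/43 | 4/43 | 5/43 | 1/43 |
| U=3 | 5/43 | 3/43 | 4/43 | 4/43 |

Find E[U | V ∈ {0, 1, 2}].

73/36

P(V ∈ {0, 1, 2}) = 36/43.
Summing U·P(U=x,V=y) over the conditioning event gives 73/43.
E[U | V ∈ {0, 1, 2}] = (73/43) / (36/43) = 73/36.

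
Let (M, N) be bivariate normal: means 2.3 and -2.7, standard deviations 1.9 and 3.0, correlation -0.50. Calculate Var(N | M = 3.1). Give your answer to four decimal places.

6.7500

For a bivariate normal, Var(N | M=x) = σ_N²(1 − ρ²).
Var(N | M=3.1) = (3.0)²·(1 − (-0.50)²) = 9·0.75 = 6.7500.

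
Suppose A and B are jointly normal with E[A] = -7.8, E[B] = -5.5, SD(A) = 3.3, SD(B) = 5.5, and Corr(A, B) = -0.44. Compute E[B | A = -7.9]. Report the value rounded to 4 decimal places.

-5.4267

E[B | A=x] = μ_B + ρ(σ_B/σ_A)(x − μ_A) for jointly normal variables.
E[B | A=-7.9] = -5.5 + (-0.44)·(5.5/3.3)·(-7.9 − (-7.8)) = -5.5 + (-0.73333)·(-0.1) = -5.4267.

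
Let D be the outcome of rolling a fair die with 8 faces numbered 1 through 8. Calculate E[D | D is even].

Given D is even, D is equally likely to be any of {2, 4, 6, 8}.
E[D | D is even] = (2 + 4 + 6 + 8) / 4 = 5.

5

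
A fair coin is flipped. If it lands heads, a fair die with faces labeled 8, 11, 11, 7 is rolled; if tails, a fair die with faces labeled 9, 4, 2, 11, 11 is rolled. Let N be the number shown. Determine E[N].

333/40

E[N | heads] = (8+11+11+7)/4 = 37/4.
E[N | tails] = (9+4+2+11+11)/5 = 37/5.
By the law of total expectation,
E[N] = (1/2)·(37/4) + (1/2)·(37/5) = 333/40.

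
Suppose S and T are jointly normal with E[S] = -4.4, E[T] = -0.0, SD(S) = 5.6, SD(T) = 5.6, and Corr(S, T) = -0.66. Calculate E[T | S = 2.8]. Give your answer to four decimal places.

-4.7520

For a bivariate normal, E[T | S=x] = μ_T + ρ·(σ_T/σ_S)·(x − μ_S).
E[T | S=2.8] = -0.0 + (-0.66)·(5.6/5.6)·(2.8 − (-4.4)) = -0.0 + (-0.66)·(7.2) = -4.7520.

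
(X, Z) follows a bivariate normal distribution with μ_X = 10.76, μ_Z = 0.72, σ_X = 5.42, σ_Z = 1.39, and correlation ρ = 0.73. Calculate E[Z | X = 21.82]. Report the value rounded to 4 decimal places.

2.7906

E[Z | X=x] = μ_Z + ρ(σ_Z/σ_X)(x − μ_X) for jointly normal variables.
E[Z | X=21.82] = 0.72 + (0.73)·(1.39/5.42)·(21.82 − (10.76)) = 0.72 + (0.187214)·(11.06) = 2.7906.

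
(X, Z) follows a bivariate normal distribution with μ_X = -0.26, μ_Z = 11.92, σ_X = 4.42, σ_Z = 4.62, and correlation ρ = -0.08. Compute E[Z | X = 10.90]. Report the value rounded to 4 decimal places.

E[Z | X=x] = μ_Z + ρ(σ_Z/σ_X)(x − μ_X) for jointly normal variables.
E[Z | X=10.90] = 11.92 + (-0.08)·(4.62/4.42)·(10.90 − (-0.26)) = 11.92 + (-0.08362)·(11.16) = 10.9868.

10.9868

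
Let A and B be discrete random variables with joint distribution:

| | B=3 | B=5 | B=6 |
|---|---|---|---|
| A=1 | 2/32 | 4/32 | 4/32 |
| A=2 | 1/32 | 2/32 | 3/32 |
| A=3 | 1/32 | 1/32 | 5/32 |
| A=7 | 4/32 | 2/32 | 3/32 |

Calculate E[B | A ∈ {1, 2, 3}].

P(A ∈ {1, 2, 3}) = 23/32.
Summing B·P(A=x,B=y) over the conditioning event gives 119/32.
E[B | A ∈ {1, 2, 3}] = (119/32) / (23/32) = 119/23.

119/23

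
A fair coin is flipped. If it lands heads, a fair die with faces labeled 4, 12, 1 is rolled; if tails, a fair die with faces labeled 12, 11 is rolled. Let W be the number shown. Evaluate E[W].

E[W | heads] = (4+12+1)/3 = 17/3.
E[W | tails] = (12+11)/2 = 23/2.
E[W] = (1/2)·(17/3) + (1/2)·(23/2) = 103/12.

103/12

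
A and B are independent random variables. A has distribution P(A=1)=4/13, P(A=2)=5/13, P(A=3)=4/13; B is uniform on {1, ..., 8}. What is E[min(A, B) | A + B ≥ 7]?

28/13

P(A + B ≥ 7) = 1/2.
Summing min(A,B)·P(x,y) over outcomes with A + B ≥ 7 gives 14/13.
E[min(A, B) | A + B ≥ 7] = (14/13) / (1/2) = 28/13.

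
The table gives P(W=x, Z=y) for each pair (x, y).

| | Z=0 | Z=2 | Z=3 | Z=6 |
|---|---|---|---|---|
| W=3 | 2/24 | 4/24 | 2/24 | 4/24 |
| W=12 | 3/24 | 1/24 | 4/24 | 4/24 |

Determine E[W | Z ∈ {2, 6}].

P(Z ∈ {2, 6}) = 13/24.
Σ W·P over the event = 3·(4/24) + 3·(4/24) + 12·(1/24) + 12·(4/24) = 7/2.
E[W | Z ∈ {2, 6}] = (7/2) / (13/24) = 84/13.

84/13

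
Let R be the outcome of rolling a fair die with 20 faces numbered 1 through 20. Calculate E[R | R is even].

11

Given R is even, R is equally likely to be any of {2, 4, 6, 8, 10, 12, 14, 16, 18, 20}.
E[R | R is even] = (2 + 4 + 6 + 8 + 10 + 12 + 14 + 16 + 18 + 20) / 10 = 11.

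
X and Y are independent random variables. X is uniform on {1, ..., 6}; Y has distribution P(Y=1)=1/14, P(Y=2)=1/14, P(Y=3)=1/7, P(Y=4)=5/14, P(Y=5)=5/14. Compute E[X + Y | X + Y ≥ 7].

155/18

P(X + Y ≥ 7) = 9/14.
Summing (X+Y)·P(x,y) over outcomes with X + Y ≥ 7 gives 155/28.
E[X + Y | X + Y ≥ 7] = (155/28) / (9/14) = 155/18.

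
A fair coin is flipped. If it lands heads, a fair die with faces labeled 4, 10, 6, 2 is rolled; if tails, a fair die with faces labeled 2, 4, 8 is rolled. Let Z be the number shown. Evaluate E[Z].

61/12

E[Z | heads] = (4+10+6+2)/4 = 11/2.
E[Z | tails] = (2+4+8)/3 = 14/3.
E[Z] = (1/2)·(11/2) + (1/2)·(14/3) = 61/12.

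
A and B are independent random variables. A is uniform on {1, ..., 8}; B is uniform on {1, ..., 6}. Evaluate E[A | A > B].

P(A > B) = 9/16.
Summing A·P(x,y) over outcomes with A > B gives 10/3.
E[A | A > B] = (10/3) / (9/16) = 160/27.

160/27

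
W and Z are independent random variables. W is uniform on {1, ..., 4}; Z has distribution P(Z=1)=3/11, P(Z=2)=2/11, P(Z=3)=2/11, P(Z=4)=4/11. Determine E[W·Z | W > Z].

79/15

P(W > Z) = 15/44.
Summing WZ·P(x,y) over outcomes with W > Z gives 79/44.
E[W·Z | W > Z] = (79/44) / (15/44) = 79/15.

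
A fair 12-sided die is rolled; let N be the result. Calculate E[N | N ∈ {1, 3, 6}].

10/3

P(N ∈ {1, 3, 6}) = 1/4.
Σ over the event: 1·1/12 + 3·1/12 + 6·1/12 = 5/6.
E[N | N ∈ {1, 3, 6}] = (5/6) / (1/4) = 10/3.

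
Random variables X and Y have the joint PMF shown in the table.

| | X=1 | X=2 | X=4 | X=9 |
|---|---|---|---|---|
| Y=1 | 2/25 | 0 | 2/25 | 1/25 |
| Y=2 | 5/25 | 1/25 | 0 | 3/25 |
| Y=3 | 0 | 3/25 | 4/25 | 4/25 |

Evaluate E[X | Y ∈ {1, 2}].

53/14

P(Y ∈ {1, 2}) = 14/25.
Summing X·P(X=x,Y=y) over the conditioning event gives 53/25.
E[X | Y ∈ {1, 2}] = (53/25) / (14/25) = 53/14.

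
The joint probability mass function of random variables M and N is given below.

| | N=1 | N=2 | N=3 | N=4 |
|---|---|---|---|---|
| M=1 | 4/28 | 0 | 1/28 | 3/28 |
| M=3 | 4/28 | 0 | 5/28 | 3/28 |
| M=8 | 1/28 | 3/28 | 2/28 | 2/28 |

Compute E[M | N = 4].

7/2

P(N = 4) = 2/7.
Summing M·P(M=x,N=y) over the conditioning event gives 1.
E[M | N = 4] = (1) / (2/7) = 7/2.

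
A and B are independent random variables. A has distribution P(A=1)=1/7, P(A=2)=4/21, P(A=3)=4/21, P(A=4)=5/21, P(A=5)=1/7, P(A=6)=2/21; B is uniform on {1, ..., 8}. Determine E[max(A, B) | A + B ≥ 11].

P(A + B ≥ 11) = 31/168.
Summing max(A,B)·P(x,y) over outcomes with A + B ≥ 11 gives 4/3.
E[max(A, B) | A + B ≥ 11] = (4/3) / (31/168) = 224/31.

224/31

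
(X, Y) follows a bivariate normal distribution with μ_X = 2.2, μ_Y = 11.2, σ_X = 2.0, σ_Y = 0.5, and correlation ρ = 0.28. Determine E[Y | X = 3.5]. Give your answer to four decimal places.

11.2910

For a bivariate normal, E[Y | X=x] = μ_Y + ρ·(σ_Y/σ_X)·(x − μ_X).
E[Y | X=3.5] = 11.2 + (0.28)·(0.5/2.0)·(3.5 − (2.2)) = 11.2 + (0.07)·(1.3) = 11.2910.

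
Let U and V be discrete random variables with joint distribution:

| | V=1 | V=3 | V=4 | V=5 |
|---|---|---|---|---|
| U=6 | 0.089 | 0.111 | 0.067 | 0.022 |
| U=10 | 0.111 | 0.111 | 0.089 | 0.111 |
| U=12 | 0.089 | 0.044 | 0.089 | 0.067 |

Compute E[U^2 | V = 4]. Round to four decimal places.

P(V = 4) = 0.245.
Summing U^2·P(U=x,V=y) over the conditioning event gives 24.128.
E[U^2 | V = 4] = (24.128) / (0.245) = 98.4816.

98.4816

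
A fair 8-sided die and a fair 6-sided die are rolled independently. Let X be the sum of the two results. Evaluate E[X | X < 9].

160/27

P(X < 9) = 9/16.
Σ over the event: 2·1/48 + 3·1/24 + 4·1/16 + 5·1/12 + 6·5/48 + 7·1/8 + 8·1/8 = 10/3.
E[X | X < 9] = (10/3) / (9/16) = 160/27.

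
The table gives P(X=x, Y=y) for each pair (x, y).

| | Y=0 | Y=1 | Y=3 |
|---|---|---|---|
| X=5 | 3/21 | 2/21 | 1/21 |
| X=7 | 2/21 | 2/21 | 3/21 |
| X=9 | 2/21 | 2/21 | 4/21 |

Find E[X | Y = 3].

P(Y = 3) = 8/21.
Σ X·P over the event = 5·(1/21) + 7·(3/21) + 9·(4/21) = 62/21.
E[X | Y = 3] = (62/21) / (8/21) = 31/4.

31/4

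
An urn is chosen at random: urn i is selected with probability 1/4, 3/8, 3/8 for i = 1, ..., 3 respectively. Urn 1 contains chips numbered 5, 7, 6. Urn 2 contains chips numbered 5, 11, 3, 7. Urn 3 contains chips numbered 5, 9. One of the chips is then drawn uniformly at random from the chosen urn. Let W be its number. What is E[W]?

105/16

E[W | urn 1] = (5+7+6)/3 = 6.
E[W | urn 2] = (5+11+3+7)/4 = 13/2.
E[W | urn 3] = (5+9)/2 = 7.
E[W] = (1/4)·(6) + (3/8)·(13/2) + (3/8)·(7) = 105/16.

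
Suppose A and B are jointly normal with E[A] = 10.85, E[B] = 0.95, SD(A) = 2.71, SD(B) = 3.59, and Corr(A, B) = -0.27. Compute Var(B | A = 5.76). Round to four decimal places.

11.9486

Var(B | A=x) = (1 − ρ²)·σ_B².
Var(B | A=5.76) = (3.59)²·(1 − (-0.27)²) = 12.8881·0.9271 = 11.9486.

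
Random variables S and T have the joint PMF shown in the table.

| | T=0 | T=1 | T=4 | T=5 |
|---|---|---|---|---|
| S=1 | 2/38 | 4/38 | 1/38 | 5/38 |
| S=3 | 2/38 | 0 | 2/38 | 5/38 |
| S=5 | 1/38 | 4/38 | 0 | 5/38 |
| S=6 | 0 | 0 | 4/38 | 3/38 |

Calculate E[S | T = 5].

7/2

P(T = 5) = 9/19.
Σ S·P over the event = 1·(5/38) + 3·(5/38) + 5·(5/38) + 6·(3/38) = 63/38.
E[S | T = 5] = (63/38) / (9/19) = 7/2.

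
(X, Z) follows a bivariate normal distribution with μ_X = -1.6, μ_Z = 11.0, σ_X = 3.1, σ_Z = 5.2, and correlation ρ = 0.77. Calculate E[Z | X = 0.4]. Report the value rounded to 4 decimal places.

13.5832

For a bivariate normal, E[Z | X=x] = μ_Z + ρ·(σ_Z/σ_X)·(x − μ_X).
E[Z | X=0.4] = 11.0 + (0.77)·(5.2/3.1)·(0.4 − (-1.6)) = 11.0 + (1.2916)·(2) = 13.5832.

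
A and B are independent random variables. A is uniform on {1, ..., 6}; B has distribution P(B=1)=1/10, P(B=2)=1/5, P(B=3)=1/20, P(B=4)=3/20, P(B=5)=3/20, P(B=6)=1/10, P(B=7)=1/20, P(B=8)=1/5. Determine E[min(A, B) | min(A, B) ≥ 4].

61/13

P(min(A, B) ≥ 4) = 13/40.
Summing min(A,B)·P(x,y) over outcomes with min(A, B) ≥ 4 gives 61/40.
E[min(A, B) | min(A, B) ≥ 4] = (61/40) / (13/40) = 61/13.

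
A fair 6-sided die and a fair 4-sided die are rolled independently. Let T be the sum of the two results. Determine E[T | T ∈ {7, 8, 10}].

31/4

P(T ∈ {7, 8, 10}) = 1/3.
Σ over the event: 7·1/6 + 8·1/8 + 10·1/24 = 31/12.
E[T | T ∈ {7, 8, 10}] = (31/12) / (1/3) = 31/4.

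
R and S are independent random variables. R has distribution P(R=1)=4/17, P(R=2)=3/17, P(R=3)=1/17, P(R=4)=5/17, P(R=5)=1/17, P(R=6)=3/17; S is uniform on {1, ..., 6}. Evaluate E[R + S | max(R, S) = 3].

P(max(R, S) = 3) = 5/51.
Summing (R+S)·P(x,y) over outcomes with max(R, S) = 3 gives 23/51.
E[R + S | max(R, S) = 3] = (23/51) / (5/51) = 23/5.

23/5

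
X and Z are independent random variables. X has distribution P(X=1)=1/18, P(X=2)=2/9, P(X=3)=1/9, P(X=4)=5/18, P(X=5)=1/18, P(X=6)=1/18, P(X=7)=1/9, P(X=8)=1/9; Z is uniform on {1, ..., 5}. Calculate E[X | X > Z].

P(X > Z) = 26/45.
Summing X·P(x,y) over outcomes with X > Z gives 28/9.
E[X | X > Z] = (28/9) / (26/45) = 70/13.

70/13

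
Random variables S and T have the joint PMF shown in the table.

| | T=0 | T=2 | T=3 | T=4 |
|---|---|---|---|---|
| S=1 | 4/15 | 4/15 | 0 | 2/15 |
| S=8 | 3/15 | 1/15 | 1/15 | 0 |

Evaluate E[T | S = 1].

P(S = 1) = 2/3.
Σ T·P over the event = 0·(4/15) + 2·(4/15) + 4·(2/15) = 16/15.
E[T | S = 1] = (16/15) / (2/3) = 8/5.

8/5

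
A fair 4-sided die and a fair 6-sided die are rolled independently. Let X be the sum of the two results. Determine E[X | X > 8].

28/3

P(X > 8) = 1/8.
Σ over the event: 9·1/12 + 10·1/24 = 7/6.
E[X | X > 8] = (7/6) / (1/8) = 28/3.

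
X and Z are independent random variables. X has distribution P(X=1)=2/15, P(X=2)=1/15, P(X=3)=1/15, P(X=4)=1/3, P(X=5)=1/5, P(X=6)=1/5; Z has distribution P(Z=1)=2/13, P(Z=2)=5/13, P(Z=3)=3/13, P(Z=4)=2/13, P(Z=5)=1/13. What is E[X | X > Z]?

P(X > Z) = 134/195.
Summing X·P(x,y) over outcomes with X > Z gives 213/65.
E[X | X > Z] = (213/65) / (134/195) = 639/134.

639/134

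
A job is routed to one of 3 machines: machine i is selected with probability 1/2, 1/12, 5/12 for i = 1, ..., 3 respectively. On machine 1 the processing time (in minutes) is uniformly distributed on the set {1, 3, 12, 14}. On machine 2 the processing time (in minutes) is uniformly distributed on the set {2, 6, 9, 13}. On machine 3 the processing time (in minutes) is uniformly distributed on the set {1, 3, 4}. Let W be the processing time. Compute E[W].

E[W | machine 1] = (1+3+12+14)/4 = 15/2.
E[W | machine 2] = (2+6+9+13)/4 = 15/2.
E[W | machine 3] = (1+3+4)/3 = 8/3.
E[W] = (1/2)·(15/2) + (1/12)·(15/2) + (5/12)·(8/3) = 395/72.

395/72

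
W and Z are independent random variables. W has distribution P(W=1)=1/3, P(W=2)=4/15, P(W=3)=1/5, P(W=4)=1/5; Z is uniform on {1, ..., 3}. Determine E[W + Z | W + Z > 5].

19/3

P(W + Z > 5) = 1/5.
Summing (W+Z)·P(x,y) over outcomes with W + Z > 5 gives 19/15.
E[W + Z | W + Z > 5] = (19/15) / (1/5) = 19/3.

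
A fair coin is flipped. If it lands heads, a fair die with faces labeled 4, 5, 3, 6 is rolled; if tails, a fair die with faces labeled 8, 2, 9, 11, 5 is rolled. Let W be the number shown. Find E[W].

23/4

E[W | heads] = (4+5+3+6)/4 = 9/2.
E[W | tails] = (8+2+9+11+5)/5 = 7.
By the law of total expectation,
E[W] = (1/2)·(9/2) + (1/2)·(7) = 23/4.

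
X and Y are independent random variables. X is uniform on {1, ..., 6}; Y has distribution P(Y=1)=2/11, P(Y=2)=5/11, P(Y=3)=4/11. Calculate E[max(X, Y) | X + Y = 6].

42/11

P(X + Y = 6) = 1/6.
Summing max(X,Y)·P(x,y) over outcomes with X + Y = 6 gives 7/11.
E[max(X, Y) | X + Y = 6] = (7/11) / (1/6) = 42/11.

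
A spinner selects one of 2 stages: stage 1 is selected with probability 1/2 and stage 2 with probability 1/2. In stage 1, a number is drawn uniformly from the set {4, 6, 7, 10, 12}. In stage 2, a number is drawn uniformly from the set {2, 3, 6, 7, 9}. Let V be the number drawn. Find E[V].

33/5

E[V | stage 1] = (4+6+7+10+12)/5 = 39/5.
E[V | stage 2] = (2+3+6+7+9)/5 = 27/5.
By the law of total expectation,
E[V] = (1/2)·(39/5) + (1/2)·(27/5) = 33/5.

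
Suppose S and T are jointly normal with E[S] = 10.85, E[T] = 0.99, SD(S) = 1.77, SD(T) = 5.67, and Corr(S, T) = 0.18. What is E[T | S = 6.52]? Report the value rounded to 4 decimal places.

-1.5067

E[T | S=x] = μ_T + ρ(σ_T/σ_S)(x − μ_S) for jointly normal variables.
E[T | S=6.52] = 0.99 + (0.18)·(5.67/1.77)·(6.52 − (10.85)) = 0.99 + (0.57661)·(-4.33) = -1.5067.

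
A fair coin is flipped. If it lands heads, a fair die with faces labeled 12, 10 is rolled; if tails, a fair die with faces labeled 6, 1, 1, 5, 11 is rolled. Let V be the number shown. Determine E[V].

E[V | heads] = (12+10)/2 = 11.
E[V | tails] = (6+1+1+5+11)/5 = 24/5.
E[V] = (1/2)·(11) + (1/2)·(24/5) = 79/10.

79/10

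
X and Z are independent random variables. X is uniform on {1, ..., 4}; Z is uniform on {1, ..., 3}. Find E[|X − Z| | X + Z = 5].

Outcomes with X + Z = 5: (2,3), (3,2), (4,1), each with probability 1/12.
E[|X − Z| | X + Z = 5] = (1 + 1 + 3) / 3 = 5/3.

5/3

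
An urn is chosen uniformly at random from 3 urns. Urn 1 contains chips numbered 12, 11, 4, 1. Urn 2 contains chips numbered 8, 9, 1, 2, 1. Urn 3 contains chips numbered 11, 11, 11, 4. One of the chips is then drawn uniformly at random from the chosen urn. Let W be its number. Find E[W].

409/60

E[W | urn 1] = (12+11+4+1)/4 = 7.
E[W | urn 2] = (8+9+1+2+1)/5 = 21/5.
E[W | urn 3] = (11+11+11+4)/4 = 37/4.
E[W] = (1/3)·(7) + (1/3)·(21/5) + (1/3)·(37/4) = 409/60.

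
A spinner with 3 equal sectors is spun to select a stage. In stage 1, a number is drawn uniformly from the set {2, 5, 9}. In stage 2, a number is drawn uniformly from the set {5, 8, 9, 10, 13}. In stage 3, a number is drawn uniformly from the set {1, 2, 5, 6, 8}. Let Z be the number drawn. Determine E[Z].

281/45

E[Z | stage 1] = (2+5+9)/3 = 16/3.
E[Z | stage 2] = (5+8+9+10+13)/5 = 9.
E[Z | stage 3] = (1+2+5+6+8)/5 = 22/5.
E[Z] = (1/3)·(16/3) + (1/3)·(9) + (1/3)·(22/5) = 281/45.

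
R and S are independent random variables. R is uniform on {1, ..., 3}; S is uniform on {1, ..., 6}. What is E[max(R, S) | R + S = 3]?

Outcomes with R + S = 3: (1,2), (2,1), each with probability 1/18.
E[max(R, S) | R + S = 3] = (2 + 2) / 2 = 2.

2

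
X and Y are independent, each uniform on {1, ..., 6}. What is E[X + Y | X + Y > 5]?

P(X + Y > 5) = 13/18.
Summing (X+Y)·P(x,y) over outcomes with X + Y > 5 gives 53/9.
E[X + Y | X + Y > 5] = (53/9) / (13/18) = 106/13.

106/13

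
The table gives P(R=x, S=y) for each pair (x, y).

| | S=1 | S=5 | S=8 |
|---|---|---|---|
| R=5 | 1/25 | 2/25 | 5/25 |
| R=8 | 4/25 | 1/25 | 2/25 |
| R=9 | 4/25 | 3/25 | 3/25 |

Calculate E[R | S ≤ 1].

73/9

P(S ≤ 1) = 9/25.
Σ R·P over the event = 5·(1/25) + 8·(4/25) + 9·(4/25) = 73/25.
E[R | S ≤ 1] = (73/25) / (9/25) = 73/9.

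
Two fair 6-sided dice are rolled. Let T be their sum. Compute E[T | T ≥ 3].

P(T ≥ 3) = 35/36.
E[T | T ≥ 3] = (125/18) / (35/36) = 50/7.

50/7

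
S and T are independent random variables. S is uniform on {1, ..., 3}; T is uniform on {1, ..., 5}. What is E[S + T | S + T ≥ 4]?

P(S + T ≥ 4) = 4/5.
Summing (S+T)·P(x,y) over outcomes with S + T ≥ 4 gives 67/15.
E[S + T | S + T ≥ 4] = (67/15) / (4/5) = 67/12.

67/12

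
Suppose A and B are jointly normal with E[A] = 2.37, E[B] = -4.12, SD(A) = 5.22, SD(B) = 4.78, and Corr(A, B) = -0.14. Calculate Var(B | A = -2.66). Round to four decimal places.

The conditional variance in a bivariate normal is σ_B²(1 − ρ²), independent of x.
Var(B | A=-2.66) = (4.78)²·(1 − (-0.14)²) = 22.8484·0.9804 = 22.4006.

22.4006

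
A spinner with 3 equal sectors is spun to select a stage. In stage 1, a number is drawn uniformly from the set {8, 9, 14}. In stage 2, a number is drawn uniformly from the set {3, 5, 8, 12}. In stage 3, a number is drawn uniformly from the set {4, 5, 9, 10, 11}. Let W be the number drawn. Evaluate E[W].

E[W | stage 1] = (8+9+14)/3 = 31/3.
E[W | stage 2] = (3+5+8+12)/4 = 7.
E[W | stage 3] = (4+5+9+10+11)/5 = 39/5.
E[W] = (1/3)·(31/3) + (1/3)·(7) + (1/3)·(39/5) = 377/45.

377/45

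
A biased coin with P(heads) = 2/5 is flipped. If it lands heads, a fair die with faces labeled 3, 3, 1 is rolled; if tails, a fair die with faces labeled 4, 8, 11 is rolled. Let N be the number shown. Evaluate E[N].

83/15

E[N | heads] = (3+3+1)/3 = 7/3.
E[N | tails] = (4+8+11)/3 = 23/3.
E[N] = (2/5)·(7/3) + (3/5)·(23/3) = 83/15.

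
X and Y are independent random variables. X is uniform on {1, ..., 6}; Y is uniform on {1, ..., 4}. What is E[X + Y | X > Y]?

P(X > Y) = 7/12.
Summing (X+Y)·P(x,y) over outcomes with X > Y gives 47/12.
E[X + Y | X > Y] = (47/12) / (7/12) = 47/7.

47/7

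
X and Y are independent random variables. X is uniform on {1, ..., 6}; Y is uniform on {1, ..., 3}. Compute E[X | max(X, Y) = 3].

Outcomes with max(X, Y) = 3: (1,3), (2,3), (3,1), (3,2), (3,3), each with probability 1/18.
E[X | max(X, Y) = 3] = (1 + 2 + 3 + 3 + 3) / 5 = 12/5.

12/5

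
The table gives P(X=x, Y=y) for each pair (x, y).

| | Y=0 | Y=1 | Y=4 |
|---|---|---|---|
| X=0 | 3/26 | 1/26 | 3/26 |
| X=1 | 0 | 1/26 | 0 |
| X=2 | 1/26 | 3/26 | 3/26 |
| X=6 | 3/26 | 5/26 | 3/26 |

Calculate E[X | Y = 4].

P(Y = 4) = 9/26.
Σ X·P over the event = 0·(3/26) + 2·(3/26) + 6·(3/26) = 12/13.
E[X | Y = 4] = (12/13) / (9/26) = 8/3.

8/3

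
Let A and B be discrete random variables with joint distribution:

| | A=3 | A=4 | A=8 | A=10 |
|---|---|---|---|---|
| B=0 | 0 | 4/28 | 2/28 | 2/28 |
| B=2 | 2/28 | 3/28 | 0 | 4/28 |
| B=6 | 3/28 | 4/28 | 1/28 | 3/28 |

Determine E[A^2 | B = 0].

P(B = 0) = 2/7.
Σ A^2·P over the event = 16·(4/28) + 64·(2/28) + 100·(2/28) = 14.
E[A^2 | B = 0] = (14) / (2/7) = 49.

49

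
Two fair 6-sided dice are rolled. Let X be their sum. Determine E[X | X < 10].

94/15

P(X < 10) = 5/6.
Σ over the event: 2·1/36 + 3·1/18 + 4·1/12 + 5·1/9 + 6·5/36 + 7·1/6 + 8·5/36 + 9·1/9 = 47/9.
E[X | X < 10] = (47/9) / (5/6) = 94/15.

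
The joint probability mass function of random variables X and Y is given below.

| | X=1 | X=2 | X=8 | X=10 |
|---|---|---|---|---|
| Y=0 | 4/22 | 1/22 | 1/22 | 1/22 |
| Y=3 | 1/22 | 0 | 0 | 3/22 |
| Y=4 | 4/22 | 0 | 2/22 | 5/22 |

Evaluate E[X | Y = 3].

31/4

P(Y = 3) = 2/11.
Summing X·P(X=x,Y=y) over the conditioning event gives 31/22.
E[X | Y = 3] = (31/22) / (2/11) = 31/4.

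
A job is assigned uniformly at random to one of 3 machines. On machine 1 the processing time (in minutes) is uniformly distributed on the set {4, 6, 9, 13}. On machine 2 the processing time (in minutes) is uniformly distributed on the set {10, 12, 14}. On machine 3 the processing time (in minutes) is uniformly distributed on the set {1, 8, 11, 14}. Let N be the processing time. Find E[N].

E[N | machine 1] = (4+6+9+13)/4 = 8.
E[N | machine 2] = (10+12+14)/3 = 12.
E[N | machine 3] = (1+8+11+14)/4 = 17/2.
E[N] = (1/3)·(8) + (1/3)·(12) + (1/3)·(17/2) = 19/2.

19/2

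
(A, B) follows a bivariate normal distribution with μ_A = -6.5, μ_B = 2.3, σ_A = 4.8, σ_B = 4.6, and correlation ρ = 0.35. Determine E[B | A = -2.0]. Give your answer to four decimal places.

3.8094

The regression of B on A has slope ρ·σ_B/σ_A and passes through (μ_A, μ_B).
E[B | A=-2.0] = 2.3 + (0.35)·(4.6/4.8)·(-2.0 − (-6.5)) = 2.3 + (0.33542)·(4.5) = 3.8094.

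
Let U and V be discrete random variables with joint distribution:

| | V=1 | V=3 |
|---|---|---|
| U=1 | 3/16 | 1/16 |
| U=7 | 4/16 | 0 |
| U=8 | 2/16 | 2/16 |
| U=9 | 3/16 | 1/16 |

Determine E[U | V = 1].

37/6

P(V = 1) = 3/4.
Σ U·P over the event = 1·(3/16) + 7·(4/16) + 8·(2/16) + 9·(3/16) = 37/8.
E[U | V = 1] = (37/8) / (3/4) = 37/6.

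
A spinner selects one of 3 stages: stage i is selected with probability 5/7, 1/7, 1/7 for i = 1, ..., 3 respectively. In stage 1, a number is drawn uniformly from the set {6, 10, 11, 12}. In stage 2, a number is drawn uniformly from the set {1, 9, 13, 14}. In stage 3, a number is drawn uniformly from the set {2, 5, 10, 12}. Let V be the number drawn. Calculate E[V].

261/28

E[V | stage 1] = (6+10+11+12)/4 = 39/4.
E[V | stage 2] = (1+9+13+14)/4 = 37/4.
E[V | stage 3] = (2+5+10+12)/4 = 29/4.
By the law of total expectation,
E[V] = (5/7)·(39/4) + (1/7)·(37/4) + (1/7)·(29/4) = 261/28.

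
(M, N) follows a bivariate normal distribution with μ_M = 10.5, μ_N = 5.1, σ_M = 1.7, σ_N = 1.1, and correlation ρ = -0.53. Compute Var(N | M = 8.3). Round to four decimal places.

Var(N | M=x) = (1 − ρ²)·σ_N².
Var(N | M=8.3) = (1.1)²·(1 − (-0.53)²) = 1.21·0.7191 = 0.8701.

0.8701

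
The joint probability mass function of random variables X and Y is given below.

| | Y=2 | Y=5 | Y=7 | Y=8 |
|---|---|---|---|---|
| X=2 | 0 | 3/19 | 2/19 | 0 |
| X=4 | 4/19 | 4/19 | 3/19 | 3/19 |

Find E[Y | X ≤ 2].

P(X ≤ 2) = 5/19.
Σ Y·P over the event = 5·(3/19) + 7·(2/19) = 29/19.
E[Y | X ≤ 2] = (29/19) / (5/19) = 29/5.

29/5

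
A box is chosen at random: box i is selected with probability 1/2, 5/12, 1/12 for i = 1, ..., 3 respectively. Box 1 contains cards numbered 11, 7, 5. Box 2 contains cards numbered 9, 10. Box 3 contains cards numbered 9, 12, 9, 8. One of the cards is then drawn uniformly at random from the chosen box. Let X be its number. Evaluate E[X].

103/12

E[X | box 1] = (11+7+5)/3 = 23/3.
E[X | box 2] = (9+10)/2 = 19/2.
E[X | box 3] = (9+12+9+8)/4 = 19/2.
By the law of total expectation,
E[X] = (1/2)·(23/3) + (5/12)·(19/2) + (1/12)·(19/2) = 103/12.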